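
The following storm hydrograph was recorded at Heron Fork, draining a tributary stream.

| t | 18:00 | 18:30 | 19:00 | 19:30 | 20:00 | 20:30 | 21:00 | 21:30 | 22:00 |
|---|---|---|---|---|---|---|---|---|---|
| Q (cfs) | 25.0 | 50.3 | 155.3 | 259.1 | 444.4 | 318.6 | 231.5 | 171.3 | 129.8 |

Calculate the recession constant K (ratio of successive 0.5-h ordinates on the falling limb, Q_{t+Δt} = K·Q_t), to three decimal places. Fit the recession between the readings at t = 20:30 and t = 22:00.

K ≈ 0.741

Using the recession-limb readings at t = 20:30 and t = 22:00: Q falls from 318.6 to 129.8 cfs over 3 intervals.
K = (Q₂/Q₁)^(1/3) = (129.8/318.6)^(1/3) = 0.741.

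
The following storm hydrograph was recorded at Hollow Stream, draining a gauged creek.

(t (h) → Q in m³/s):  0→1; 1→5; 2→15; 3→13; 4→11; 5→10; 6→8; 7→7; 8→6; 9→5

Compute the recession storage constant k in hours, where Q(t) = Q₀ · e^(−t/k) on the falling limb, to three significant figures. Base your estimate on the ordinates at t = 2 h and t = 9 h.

On the falling limb, Q drops from 15 to 5 m³/s between t = 2 h and t = 9 h (Δt = 7 h).
k = −Δt / ln(Q₂/Q₁) = −7 / ln(5/15) = 6.37 h.

k ≈ 6.37 h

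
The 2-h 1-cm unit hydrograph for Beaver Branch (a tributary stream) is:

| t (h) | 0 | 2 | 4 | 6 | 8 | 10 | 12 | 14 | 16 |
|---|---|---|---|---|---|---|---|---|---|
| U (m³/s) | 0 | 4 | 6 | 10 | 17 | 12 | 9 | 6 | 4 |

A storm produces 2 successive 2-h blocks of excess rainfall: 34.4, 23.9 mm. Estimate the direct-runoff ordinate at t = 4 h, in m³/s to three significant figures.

By discrete convolution, Q_j = Σ (P_i / 10 mm) · U_{j−i}.
At t = 4 h (j=2): Q = (34.4/10)·6 + (23.9/10)·4 = 30.2 m³/s.

Q ≈ 30.2 m³/s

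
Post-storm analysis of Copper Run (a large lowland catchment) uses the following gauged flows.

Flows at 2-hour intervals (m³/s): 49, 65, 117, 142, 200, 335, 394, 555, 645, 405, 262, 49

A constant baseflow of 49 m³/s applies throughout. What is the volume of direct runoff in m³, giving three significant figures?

V ≈ 1.89 × 10^7 m³

Direct-runoff ordinates (Q − Q_b): 0.0, 16.0, 68.0, 93.0, 151.0, 286.0, 345.0, 506.0, 596.0, 356.0, 213.0, 0.0 m³/s.
ΣQ_DR = 2630 m³/s.
With Δt = 2 h = 7200 s, V = ΣQ_DR · Δt = 2630 × 7200 = 1.89 × 10^7 m³.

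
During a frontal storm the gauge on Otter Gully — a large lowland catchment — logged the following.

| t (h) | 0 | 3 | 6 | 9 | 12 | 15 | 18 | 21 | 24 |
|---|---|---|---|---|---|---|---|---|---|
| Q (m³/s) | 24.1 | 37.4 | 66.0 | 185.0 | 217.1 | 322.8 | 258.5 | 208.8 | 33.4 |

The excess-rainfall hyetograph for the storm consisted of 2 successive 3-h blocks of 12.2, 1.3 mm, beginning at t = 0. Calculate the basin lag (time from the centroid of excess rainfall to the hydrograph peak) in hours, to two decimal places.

Centroid of excess rainfall: t_c = Σ P_i·t̄_i / ΣP_i = 1.7889 h (block centres at 1.5, 4.5 h).
Hydrograph peak occurs at t = 15 h, so basin lag t_L = 15 − 1.7889 = 13.21 h.

t_L ≈ 13.21 h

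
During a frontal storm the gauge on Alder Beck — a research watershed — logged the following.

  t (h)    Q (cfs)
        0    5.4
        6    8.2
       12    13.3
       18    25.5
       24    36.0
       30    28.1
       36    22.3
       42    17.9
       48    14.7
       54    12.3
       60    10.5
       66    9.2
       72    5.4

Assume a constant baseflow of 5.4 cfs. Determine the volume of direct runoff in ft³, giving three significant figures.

Direct-runoff ordinates (Q − Q_b): 0.0, 2.8, 7.9, 20.1, 30.6, 22.7, 16.9, 12.5, 9.3, 6.9, 5.1, 3.8, 0.0 cfs.
ΣQ_DR = 138.6 cfs.
With Δt = 6 h = 21600 s, V = ΣQ_DR · Δt = 138.6 × 21600 = 2.99 × 10^6 ft³.

V ≈ 2.99 × 10^6 ft³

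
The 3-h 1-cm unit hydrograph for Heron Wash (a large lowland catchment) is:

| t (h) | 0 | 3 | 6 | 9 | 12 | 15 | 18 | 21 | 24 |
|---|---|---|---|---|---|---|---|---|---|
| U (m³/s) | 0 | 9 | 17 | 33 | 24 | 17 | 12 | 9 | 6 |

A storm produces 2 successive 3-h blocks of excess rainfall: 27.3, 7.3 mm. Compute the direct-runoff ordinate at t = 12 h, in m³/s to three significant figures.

By discrete convolution, Q_j = Σ (P_i / 10 mm) · U_{j−i}.
At t = 12 h (j=4): Q = (27.3/10)·24 + (7.3/10)·33 = 89.6 m³/s.

Q ≈ 89.6 m³/s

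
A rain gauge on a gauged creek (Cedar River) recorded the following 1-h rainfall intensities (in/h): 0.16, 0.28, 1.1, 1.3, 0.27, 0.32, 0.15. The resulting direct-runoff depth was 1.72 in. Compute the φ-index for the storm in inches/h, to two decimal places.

φ ≈ 0.34 in/h

Only the 2 blocks with intensity above φ contribute runoff: 1.1, 1.3 in/h.
Σ(I−φ)·Δt = d  ⇒  (1.1+1.3 − 2φ)·1 = 1.72
φ = (2.400 − 1.72/1) / 2 = 0.34 in/h.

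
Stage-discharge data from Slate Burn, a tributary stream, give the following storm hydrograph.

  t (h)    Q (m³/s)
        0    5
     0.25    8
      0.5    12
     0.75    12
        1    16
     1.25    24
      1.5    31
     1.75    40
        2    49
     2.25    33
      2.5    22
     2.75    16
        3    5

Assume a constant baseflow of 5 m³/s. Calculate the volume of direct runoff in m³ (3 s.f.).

Direct-runoff ordinates (Q − Q_b): 0.0, 3.0, 7.0, 7.0, 11.0, 19.0, 26.0, 35.0, 44.0, 28.0, 17.0, 11.0, 0.0 m³/s.
ΣQ_DR = 208.0 m³/s.
With Δt = 0.25 h = 900 s, V = ΣQ_DR · Δt = 208.0 × 900 = 1.87 × 10^5 m³.

V ≈ 1.87 × 10^5 m³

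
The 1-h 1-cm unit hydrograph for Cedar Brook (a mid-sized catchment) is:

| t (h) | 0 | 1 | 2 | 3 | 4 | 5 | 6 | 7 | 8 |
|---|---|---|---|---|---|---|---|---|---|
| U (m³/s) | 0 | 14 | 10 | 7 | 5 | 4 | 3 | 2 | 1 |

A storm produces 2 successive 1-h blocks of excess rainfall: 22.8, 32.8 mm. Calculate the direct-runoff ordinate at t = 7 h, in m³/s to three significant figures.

Q ≈ 14.4 m³/s

By discrete convolution, Q_j = Σ (P_i / 10 mm) · U_{j−i}.
At t = 7 h (j=7): Q = (22.8/10)·2 + (32.8/10)·3 = 14.4 m³/s.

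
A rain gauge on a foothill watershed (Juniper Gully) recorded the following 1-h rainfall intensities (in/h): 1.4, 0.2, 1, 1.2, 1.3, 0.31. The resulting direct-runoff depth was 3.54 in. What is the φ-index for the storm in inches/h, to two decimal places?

Only the 4 blocks with intensity above φ contribute runoff: 1.4, 1, 1.2, 1.3 in/h.
Σ(I−φ)·Δt = d  ⇒  (1.4+1+1.2+1.3 − 4φ)·1 = 3.54
φ = (4.900 − 3.54/1) / 4 = 0.34 in/h.

φ ≈ 0.34 in/h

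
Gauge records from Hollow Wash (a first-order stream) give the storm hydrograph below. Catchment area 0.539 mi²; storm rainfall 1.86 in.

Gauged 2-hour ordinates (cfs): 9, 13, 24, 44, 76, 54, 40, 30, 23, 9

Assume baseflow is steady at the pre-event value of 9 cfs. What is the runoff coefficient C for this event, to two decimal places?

ΣQ_DR = 232.0 cfs; V = ΣQ_DR·Δt = 1.670 × 10^6 ft³.
Runoff depth d = V / A = 1.334 in.
C = d / P = 1.334 / 1.86 = 0.72.

C ≈ 0.72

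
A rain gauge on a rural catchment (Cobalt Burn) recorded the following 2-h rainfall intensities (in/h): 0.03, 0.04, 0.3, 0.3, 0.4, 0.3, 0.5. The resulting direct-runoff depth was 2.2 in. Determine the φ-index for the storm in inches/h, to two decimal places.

φ ≈ 0.14 in/h

Only the 5 blocks with intensity above φ contribute runoff: 0.3, 0.3, 0.4, 0.3, 0.5 in/h.
Σ(I−φ)·Δt = d  ⇒  (0.3+0.3+0.4+0.3+0.5 − 5φ)·2 = 2.2
φ = (1.800 − 2.2/2) / 5 = 0.14 in/h.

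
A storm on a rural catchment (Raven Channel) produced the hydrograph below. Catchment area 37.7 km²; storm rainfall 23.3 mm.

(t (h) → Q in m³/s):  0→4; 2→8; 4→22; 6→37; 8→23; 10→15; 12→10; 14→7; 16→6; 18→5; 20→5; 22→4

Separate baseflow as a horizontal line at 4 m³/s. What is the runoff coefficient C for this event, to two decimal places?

C ≈ 0.80

ΣQ_DR = 98.00 m³/s; V = ΣQ_DR·Δt = 7.056 × 10^5 m³.
Runoff depth d = V / A = 18.72 mm.
C = d / P = 18.72 / 23.3 = 0.80.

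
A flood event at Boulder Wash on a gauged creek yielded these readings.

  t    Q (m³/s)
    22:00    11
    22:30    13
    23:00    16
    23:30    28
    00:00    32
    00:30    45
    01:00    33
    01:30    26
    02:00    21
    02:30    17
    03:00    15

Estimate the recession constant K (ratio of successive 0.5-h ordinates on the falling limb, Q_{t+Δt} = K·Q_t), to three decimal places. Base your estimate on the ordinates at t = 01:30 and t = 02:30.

Using the recession-limb readings at t = 01:30 and t = 02:30: Q falls from 26 to 17 m³/s over 2 intervals.
K = (Q₂/Q₁)^(1/2) = (17/26)^(1/2) = 0.809.

K ≈ 0.809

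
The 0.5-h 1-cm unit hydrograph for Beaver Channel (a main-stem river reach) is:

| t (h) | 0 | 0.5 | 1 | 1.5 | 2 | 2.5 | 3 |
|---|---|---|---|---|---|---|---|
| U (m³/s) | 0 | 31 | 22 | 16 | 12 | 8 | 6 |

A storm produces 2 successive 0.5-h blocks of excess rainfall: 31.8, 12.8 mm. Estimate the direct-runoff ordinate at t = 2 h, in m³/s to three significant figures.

By discrete convolution, Q_j = Σ (P_i / 10 mm) · U_{j−i}.
At t = 2 h (j=4): Q = (31.8/10)·12 + (12.8/10)·16 = 58.6 m³/s.

Q ≈ 58.6 m³/s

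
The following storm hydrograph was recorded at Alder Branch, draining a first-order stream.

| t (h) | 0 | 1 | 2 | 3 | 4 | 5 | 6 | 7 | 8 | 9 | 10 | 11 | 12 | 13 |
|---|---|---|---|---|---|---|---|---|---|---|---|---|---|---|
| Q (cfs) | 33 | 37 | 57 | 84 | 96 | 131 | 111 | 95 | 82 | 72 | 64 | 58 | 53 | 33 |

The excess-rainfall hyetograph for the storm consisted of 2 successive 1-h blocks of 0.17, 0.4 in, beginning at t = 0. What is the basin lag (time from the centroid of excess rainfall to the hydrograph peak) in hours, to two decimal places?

Centroid of excess rainfall: t_c = Σ P_i·t̄_i / ΣP_i = 1.2018 h (block centres at 0.5, 1.5 h).
Hydrograph peak occurs at t = 5 h, so basin lag t_L = 5 − 1.2018 = 3.80 h.

t_L ≈ 3.80 h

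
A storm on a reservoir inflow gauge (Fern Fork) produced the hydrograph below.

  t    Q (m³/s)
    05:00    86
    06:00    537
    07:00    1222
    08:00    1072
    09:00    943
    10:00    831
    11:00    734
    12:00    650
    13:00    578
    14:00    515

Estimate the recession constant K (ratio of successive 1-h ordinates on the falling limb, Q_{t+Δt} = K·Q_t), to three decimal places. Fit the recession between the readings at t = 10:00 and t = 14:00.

K ≈ 0.887

Using the recession-limb readings at t = 10:00 and t = 14:00: Q falls from 831 to 515 m³/s over 4 intervals.
K = (Q₂/Q₁)^(1/4) = (515/831)^(1/4) = 0.887.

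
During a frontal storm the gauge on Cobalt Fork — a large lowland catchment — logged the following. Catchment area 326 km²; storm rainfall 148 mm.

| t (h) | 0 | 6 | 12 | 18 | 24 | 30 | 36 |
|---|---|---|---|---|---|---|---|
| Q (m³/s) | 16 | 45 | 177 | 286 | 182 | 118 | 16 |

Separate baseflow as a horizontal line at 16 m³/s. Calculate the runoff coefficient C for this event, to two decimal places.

C ≈ 0.33

ΣQ_DR = 728.0 m³/s; V = ΣQ_DR·Δt = 1.572 × 10^7 m³.
Runoff depth d = V / A = 48.24 mm.
C = d / P = 48.24 / 148 = 0.33.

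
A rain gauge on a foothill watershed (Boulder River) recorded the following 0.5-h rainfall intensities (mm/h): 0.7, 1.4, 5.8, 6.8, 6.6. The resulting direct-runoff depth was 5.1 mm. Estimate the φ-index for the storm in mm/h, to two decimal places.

Only the 3 blocks with intensity above φ contribute runoff: 5.8, 6.8, 6.6 mm/h.
Σ(I−φ)·Δt = d  ⇒  (5.8+6.8+6.6 − 3φ)·0.5 = 5.1
φ = (19.20 − 5.1/0.5) / 3 = 3.00 mm/h.

φ ≈ 3.00 mm/h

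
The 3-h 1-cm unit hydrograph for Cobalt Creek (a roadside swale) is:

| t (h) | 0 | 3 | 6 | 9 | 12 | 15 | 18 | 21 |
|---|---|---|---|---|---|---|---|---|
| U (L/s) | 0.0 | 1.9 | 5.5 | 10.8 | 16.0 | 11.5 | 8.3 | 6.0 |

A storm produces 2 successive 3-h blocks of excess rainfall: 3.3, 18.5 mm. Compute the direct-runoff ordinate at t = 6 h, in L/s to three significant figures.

Q ≈ 5.33 L/s

By discrete convolution, Q_j = Σ (P_i / 10 mm) · U_{j−i}.
At t = 6 h (j=2): Q = (3.3/10)·5.5 + (18.5/10)·1.9 = 5.33 L/s.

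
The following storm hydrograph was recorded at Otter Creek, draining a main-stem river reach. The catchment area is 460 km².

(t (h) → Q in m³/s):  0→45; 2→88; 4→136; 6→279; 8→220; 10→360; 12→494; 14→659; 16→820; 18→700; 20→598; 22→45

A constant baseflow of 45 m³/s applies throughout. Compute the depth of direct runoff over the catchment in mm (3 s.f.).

d ≈ 61.1 mm

Direct runoff: 0.0, 43.0, 91.0, 234.0, 175.0, 315.0, 449.0, 614.0, 775.0, 655.0, 553.0, 0.0 m³/s; ΣQ_DR = 3904 m³/s.
V = ΣQ_DR · Δt = 3904 × 7200 s = 2.811 × 10^7 m³.
Over A = 460 km², depth = V / A = 61.1 mm.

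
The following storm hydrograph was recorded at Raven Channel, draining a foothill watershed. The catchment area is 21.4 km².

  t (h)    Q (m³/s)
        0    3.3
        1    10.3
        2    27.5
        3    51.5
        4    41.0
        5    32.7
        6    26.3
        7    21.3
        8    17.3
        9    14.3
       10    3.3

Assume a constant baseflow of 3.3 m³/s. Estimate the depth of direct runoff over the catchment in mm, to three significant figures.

Direct runoff: 0.0, 7.0, 24.2, 48.2, 37.7, 29.4, 23.0, 18.0, 14.0, 11.0, 0.0 m³/s; ΣQ_DR = 212.5 m³/s.
V = ΣQ_DR · Δt = 212.5 × 3600 s = 7.650 × 10^5 m³.
Over A = 21.4 km², depth = V / A = 35.7 mm.

d ≈ 35.7 mm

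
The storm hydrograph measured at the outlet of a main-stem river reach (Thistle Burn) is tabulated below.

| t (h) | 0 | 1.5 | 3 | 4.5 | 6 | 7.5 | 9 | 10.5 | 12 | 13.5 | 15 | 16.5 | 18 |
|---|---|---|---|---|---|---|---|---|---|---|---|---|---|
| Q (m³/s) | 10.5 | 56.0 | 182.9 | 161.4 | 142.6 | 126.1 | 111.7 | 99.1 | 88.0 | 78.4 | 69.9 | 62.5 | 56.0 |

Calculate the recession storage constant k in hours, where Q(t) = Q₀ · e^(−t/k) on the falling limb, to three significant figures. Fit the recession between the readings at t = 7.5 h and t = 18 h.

On the falling limb, Q drops from 126.1 to 56.0 m³/s between t = 7.5 h and t = 18 h (Δt = 10.5 h).
k = −Δt / ln(Q₂/Q₁) = −10.5 / ln(56.0/126.1) = 12.9 h.

k ≈ 12.9 h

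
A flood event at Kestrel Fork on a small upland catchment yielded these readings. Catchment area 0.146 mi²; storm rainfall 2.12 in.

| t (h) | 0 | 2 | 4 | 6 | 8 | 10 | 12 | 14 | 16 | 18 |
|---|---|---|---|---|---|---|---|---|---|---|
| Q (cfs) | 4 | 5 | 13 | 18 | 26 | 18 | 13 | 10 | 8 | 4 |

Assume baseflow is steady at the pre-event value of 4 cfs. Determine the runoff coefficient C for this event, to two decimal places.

C ≈ 0.79

ΣQ_DR = 79.00 cfs; V = ΣQ_DR·Δt = 5.688 × 10^5 ft³.
Runoff depth d = V / A = 1.677 in.
C = d / P = 1.677 / 2.12 = 0.79.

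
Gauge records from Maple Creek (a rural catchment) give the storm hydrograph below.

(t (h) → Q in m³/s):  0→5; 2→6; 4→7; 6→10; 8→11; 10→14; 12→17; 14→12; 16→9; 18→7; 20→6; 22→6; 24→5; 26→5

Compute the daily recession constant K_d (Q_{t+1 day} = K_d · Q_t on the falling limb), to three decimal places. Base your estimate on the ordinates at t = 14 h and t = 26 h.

K_d ≈ 0.174

Between t = 14 h and t = 26 h the flow falls from 12 to 5 m³/s over 6×2 h = 12 h.
Per-interval ratio K = (5/12)^(1/6) = 0.8642; K_d = K^(24/2) = 0.174.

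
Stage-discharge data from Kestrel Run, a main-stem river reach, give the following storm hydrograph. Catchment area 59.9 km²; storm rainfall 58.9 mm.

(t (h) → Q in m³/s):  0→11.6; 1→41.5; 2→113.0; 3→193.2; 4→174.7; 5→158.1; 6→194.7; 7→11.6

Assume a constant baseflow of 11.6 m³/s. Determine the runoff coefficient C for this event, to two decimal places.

C ≈ 0.82

ΣQ_DR = 805.6 m³/s; V = ΣQ_DR·Δt = 2.900 × 10^6 m³.
Runoff depth d = V / A = 48.42 mm.
C = d / P = 48.42 / 58.9 = 0.82.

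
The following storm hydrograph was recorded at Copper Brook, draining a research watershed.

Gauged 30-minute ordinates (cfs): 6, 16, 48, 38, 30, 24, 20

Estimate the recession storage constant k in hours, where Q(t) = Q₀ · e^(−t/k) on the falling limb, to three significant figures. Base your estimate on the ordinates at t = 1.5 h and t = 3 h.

On the falling limb, Q drops from 38 to 20 cfs between t = 1.5 h and t = 3 h (Δt = 1.5 h).
k = −Δt / ln(Q₂/Q₁) = −1.5 / ln(20/38) = 2.34 h.

k ≈ 2.34 h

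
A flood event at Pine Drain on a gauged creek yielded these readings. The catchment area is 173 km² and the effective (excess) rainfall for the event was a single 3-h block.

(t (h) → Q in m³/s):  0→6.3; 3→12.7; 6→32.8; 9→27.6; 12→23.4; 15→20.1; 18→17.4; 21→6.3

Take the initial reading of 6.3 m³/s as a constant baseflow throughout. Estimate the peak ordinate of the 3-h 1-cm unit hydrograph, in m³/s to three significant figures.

U_p ≈ 44.1 m³/s

Direct runoff: 0.0, 6.4, 26.5, 21.3, 17.1, 13.8, 11.1, 0.0 m³/s; ΣQ_DR = 96.20 m³/s, peak = 26.5 m³/s.
Runoff depth d = ΣQ_DR·Δt / A = 96.20 × 10800 / (173 km²) = 6.006 mm.
The 1-cm UH is the DRH scaled by (10 mm)/d, so U_p = 26.5 × 10/6.006 = 44.1 m³/s.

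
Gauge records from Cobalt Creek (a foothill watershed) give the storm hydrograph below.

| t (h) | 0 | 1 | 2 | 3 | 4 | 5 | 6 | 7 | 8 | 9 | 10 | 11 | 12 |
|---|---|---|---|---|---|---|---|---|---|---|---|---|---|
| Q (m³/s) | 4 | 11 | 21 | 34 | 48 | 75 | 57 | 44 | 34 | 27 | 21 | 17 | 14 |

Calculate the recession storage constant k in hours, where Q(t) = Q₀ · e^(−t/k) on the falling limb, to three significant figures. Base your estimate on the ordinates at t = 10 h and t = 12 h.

k ≈ 4.93 h

On the falling limb, Q drops from 21 to 14 m³/s between t = 10 h and t = 12 h (Δt = 2 h).
k = −Δt / ln(Q₂/Q₁) = −2 / ln(14/21) = 4.93 h.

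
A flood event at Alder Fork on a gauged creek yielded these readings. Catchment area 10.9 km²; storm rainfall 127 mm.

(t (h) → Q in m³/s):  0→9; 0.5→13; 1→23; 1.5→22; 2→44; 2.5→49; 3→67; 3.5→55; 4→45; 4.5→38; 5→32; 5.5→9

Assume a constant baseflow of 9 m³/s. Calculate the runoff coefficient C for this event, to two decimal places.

ΣQ_DR = 298.0 m³/s; V = ΣQ_DR·Δt = 5.364 × 10^5 m³.
Runoff depth d = V / A = 49.21 mm.
C = d / P = 49.21 / 127 = 0.39.

C ≈ 0.39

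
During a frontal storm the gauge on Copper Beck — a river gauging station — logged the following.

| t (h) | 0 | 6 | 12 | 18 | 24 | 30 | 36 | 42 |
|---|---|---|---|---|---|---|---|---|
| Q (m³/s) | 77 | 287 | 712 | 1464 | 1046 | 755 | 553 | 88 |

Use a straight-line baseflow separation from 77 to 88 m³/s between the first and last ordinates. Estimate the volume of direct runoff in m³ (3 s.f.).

V ≈ 9.34 × 10^7 m³

Direct-runoff ordinates (Q − Q_b): 0.00, 208.43, 631.86, 1382.29, 962.71, 670.14, 466.57, 0.00 m³/s.
ΣQ_DR = 4322 m³/s.
With Δt = 6 h = 21600 s, V = ΣQ_DR · Δt = 4322 × 21600 = 9.34 × 10^7 m³.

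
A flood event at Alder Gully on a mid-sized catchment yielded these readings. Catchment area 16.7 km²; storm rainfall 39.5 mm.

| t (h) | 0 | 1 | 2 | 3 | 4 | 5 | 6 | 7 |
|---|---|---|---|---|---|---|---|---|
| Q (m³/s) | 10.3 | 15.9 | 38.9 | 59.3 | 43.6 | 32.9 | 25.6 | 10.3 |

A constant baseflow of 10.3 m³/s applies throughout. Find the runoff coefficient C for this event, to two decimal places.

ΣQ_DR = 154.4 m³/s; V = ΣQ_DR·Δt = 5.558 × 10^5 m³.
Runoff depth d = V / A = 33.28 mm.
C = d / P = 33.28 / 39.5 = 0.84.

C ≈ 0.84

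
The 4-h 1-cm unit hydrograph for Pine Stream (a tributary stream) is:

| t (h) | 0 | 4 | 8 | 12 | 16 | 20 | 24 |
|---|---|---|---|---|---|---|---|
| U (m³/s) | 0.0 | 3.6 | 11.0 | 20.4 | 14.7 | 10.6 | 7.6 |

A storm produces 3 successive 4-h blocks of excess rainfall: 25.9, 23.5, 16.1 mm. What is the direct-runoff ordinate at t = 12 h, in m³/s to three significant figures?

Q ≈ 84.5 m³/s

By discrete convolution, Q_j = Σ (P_i / 10 mm) · U_{j−i}.
At t = 12 h (j=3): Q = (25.9/10)·20.4 + (23.5/10)·11.0 + (16.1/10)·3.6 = 84.5 m³/s.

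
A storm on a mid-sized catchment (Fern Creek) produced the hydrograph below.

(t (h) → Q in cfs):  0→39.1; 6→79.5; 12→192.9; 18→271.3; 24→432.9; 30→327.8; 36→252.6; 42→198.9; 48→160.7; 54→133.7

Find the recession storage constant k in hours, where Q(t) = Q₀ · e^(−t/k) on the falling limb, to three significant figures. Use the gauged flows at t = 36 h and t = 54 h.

k ≈ 28.3 h

On the falling limb, Q drops from 252.6 to 133.7 cfs between t = 36 h and t = 54 h (Δt = 18 h).
k = −Δt / ln(Q₂/Q₁) = −18 / ln(133.7/252.6) = 28.3 h.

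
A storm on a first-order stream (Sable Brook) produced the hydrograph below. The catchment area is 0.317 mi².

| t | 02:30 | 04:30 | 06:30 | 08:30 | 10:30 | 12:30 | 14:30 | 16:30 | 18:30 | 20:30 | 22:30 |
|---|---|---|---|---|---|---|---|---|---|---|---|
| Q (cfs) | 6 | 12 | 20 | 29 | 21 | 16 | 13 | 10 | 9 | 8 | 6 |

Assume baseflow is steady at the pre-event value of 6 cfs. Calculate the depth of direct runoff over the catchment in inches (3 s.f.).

d ≈ 0.821 in

Direct runoff: 0.0, 6.0, 14.0, 23.0, 15.0, 10.0, 7.0, 4.0, 3.0, 2.0, 0.0 cfs; ΣQ_DR = 84.00 cfs.
V = ΣQ_DR · Δt = 84.00 × 7200 s = 6.048 × 10^5 ft³.
Over A = 0.317 mi², depth = V / A = 0.821 in.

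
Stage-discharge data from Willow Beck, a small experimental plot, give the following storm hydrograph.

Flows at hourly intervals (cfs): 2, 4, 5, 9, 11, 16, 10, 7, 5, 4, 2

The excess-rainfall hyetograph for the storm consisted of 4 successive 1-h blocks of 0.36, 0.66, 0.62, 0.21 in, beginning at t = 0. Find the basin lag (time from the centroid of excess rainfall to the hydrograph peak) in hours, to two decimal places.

Centroid of excess rainfall: t_c = Σ P_i·t̄_i / ΣP_i = 1.8676 h (block centres at 0.5, 1.5, 2.5, 3.5 h).
Hydrograph peak occurs at t = 5 h, so basin lag t_L = 5 − 1.8676 = 3.13 h.

t_L ≈ 3.13 h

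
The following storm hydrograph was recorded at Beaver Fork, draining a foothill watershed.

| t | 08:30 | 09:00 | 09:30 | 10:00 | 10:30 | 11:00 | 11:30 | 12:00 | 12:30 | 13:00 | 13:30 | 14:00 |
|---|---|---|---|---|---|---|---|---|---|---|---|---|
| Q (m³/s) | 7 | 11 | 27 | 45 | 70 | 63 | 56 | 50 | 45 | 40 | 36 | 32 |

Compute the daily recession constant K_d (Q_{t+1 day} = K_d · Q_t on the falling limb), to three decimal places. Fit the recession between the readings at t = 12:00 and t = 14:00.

K_d ≈ 0.005

Between t = 12:00 and t = 14:00 the flow falls from 50 to 32 m³/s over 4×0.5 h = 2 h.
Per-interval ratio K = (32/50)^(1/4) = 0.8944; K_d = K^(24/0.5) = 0.005.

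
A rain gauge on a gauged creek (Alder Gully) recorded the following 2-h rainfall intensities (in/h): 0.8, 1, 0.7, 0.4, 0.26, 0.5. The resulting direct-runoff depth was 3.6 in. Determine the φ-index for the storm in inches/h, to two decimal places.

Only the 5 blocks with intensity above φ contribute runoff: 0.8, 1, 0.7, 0.4, 0.5 in/h.
Σ(I−φ)·Δt = d  ⇒  (0.8+1+0.7+0.4+0.5 − 5φ)·2 = 3.6
φ = (3.400 − 3.6/2) / 5 = 0.32 in/h.

φ ≈ 0.32 in/h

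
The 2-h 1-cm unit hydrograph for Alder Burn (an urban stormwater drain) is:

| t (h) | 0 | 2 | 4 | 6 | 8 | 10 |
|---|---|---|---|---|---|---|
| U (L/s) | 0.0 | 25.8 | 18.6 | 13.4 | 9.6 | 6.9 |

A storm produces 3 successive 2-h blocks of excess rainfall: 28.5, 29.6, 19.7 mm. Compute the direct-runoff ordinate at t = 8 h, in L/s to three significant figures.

Q ≈ 104 L/s

By discrete convolution, Q_j = Σ (P_i / 10 mm) · U_{j−i}.
At t = 8 h (j=4): Q = (28.5/10)·9.6 + (29.6/10)·13.4 + (19.7/10)·18.6 = 104 L/s.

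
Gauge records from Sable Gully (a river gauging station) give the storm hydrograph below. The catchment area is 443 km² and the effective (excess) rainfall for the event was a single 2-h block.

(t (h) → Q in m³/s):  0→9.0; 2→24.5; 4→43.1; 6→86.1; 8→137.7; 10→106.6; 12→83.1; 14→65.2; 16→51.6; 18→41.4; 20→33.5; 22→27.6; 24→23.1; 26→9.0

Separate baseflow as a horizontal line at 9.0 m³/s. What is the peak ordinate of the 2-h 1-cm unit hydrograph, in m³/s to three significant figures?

Direct runoff: 0.0, 15.5, 34.1, 77.1, 128.7, 97.6, 74.1, 56.2, 42.6, 32.4, 24.5, 18.6, 14.1, 0.0 m³/s; ΣQ_DR = 615.5 m³/s, peak = 128.7 m³/s.
Runoff depth d = ΣQ_DR·Δt / A = 615.5 × 7200 / (443 km²) = 10.00 mm.
The 1-cm UH is the DRH scaled by (10 mm)/d, so U_p = 128.7 × 10/10.00 = 129 m³/s.

U_p ≈ 129 m³/s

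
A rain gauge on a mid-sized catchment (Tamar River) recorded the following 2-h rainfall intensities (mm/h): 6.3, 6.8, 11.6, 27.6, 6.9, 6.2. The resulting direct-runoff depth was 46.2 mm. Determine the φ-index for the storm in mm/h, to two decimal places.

Only the 2 blocks with intensity above φ contribute runoff: 11.6, 27.6 mm/h.
Σ(I−φ)·Δt = d  ⇒  (11.6+27.6 − 2φ)·2 = 46.2
φ = (39.20 − 46.2/2) / 2 = 8.05 mm/h.

φ ≈ 8.05 mm/h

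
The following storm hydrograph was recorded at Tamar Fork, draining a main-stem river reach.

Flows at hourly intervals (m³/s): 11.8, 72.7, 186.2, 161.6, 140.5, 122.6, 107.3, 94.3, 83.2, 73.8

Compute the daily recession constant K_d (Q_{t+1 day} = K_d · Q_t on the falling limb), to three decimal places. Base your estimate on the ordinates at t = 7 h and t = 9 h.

K_d ≈ 0.053

Between t = 7 h and t = 9 h the flow falls from 94.3 to 73.8 m³/s over 2×1 h = 2 h.
Per-interval ratio K = (73.8/94.3)^(1/2) = 0.8847; K_d = K^(24/1) = 0.053.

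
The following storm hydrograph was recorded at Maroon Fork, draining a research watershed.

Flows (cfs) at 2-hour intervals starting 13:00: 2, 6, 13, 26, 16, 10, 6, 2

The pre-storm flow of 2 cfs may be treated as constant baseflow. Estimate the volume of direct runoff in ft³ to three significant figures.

Direct-runoff ordinates (Q − Q_b): 0.0, 4.0, 11.0, 24.0, 14.0, 8.0, 4.0, 0.0 cfs.
ΣQ_DR = 65.00 cfs.
With Δt = 2 h = 7200 s, V = ΣQ_DR · Δt = 65.00 × 7200 = 4.68 × 10^5 ft³.

V ≈ 4.68 × 10^5 ft³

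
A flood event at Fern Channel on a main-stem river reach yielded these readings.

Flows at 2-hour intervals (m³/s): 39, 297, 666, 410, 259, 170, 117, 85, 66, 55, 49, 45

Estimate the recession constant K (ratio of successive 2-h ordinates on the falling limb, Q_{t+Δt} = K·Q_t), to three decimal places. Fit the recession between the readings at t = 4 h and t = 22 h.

K ≈ 0.741

Using the recession-limb readings at t = 4 h and t = 22 h: Q falls from 666 to 45 m³/s over 9 intervals.
K = (Q₂/Q₁)^(1/9) = (45/666)^(1/9) = 0.741.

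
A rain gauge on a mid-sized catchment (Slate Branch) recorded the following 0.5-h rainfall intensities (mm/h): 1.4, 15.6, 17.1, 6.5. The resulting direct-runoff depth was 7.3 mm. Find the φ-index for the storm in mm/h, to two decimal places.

Only the 2 blocks with intensity above φ contribute runoff: 15.6, 17.1 mm/h.
Σ(I−φ)·Δt = d  ⇒  (15.6+17.1 − 2φ)·0.5 = 7.3
φ = (32.70 − 7.3/0.5) / 2 = 9.05 mm/h.

φ ≈ 9.05 mm/h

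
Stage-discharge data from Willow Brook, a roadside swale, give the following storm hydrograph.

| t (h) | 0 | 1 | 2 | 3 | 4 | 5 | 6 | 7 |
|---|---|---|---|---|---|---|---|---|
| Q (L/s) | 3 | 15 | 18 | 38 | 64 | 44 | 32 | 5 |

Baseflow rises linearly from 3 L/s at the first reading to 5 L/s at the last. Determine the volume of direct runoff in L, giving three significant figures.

V ≈ 6.73 × 10^5 L

Direct-runoff ordinates (Q − Q_b): 0.00, 11.71, 14.43, 34.14, 59.86, 39.57, 27.29, 0.00 L/s.
ΣQ_DR = 187.0 L/s.
With Δt = 1 h = 3600 s, V = ΣQ_DR · Δt = 187.0 × 3600 = 6.73 × 10^5 L.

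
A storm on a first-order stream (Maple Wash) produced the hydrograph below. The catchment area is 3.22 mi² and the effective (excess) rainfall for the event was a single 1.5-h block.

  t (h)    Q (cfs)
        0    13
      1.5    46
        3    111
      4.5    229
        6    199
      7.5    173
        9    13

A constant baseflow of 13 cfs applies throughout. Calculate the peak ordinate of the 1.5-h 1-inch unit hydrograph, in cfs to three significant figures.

Direct runoff: 0.0, 33.0, 98.0, 216.0, 186.0, 160.0, 0.0 cfs; ΣQ_DR = 693.0 cfs, peak = 216.0 cfs.
Runoff depth d = ΣQ_DR·Δt / A = 693.0 × 5400 / (3.22 mi²) = 0.5002 in.
The 1-inch UH is the DRH scaled by (1 in)/d, so U_p = 216.0 × 1/0.5002 = 432 cfs.

U_p ≈ 432 cfs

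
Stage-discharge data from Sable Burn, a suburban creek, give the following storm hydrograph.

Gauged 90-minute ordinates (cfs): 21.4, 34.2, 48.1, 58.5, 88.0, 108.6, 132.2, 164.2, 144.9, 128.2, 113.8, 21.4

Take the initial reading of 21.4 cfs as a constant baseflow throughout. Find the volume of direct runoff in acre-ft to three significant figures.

Direct-runoff ordinates (Q − Q_b): 0.0, 12.8, 26.7, 37.1, 66.6, 87.2, 110.8, 142.8, 123.5, 106.8, 92.4, 0.0 cfs.
ΣQ_DR = 806.7 cfs.
With Δt = 1.5 h = 5400 s, V = ΣQ_DR · Δt = 806.7 × 5400 = 4.36 × 10^6 ft³ = 100 acre-ft.

V ≈ 100 acre-ft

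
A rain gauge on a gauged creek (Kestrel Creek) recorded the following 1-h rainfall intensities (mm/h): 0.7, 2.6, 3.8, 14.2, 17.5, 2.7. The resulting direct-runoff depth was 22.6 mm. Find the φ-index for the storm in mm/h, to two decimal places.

φ ≈ 4.55 mm/h

Only the 2 blocks with intensity above φ contribute runoff: 14.2, 17.5 mm/h.
Σ(I−φ)·Δt = d  ⇒  (14.2+17.5 − 2φ)·1 = 22.6
φ = (31.70 − 22.6/1) / 2 = 4.55 mm/h.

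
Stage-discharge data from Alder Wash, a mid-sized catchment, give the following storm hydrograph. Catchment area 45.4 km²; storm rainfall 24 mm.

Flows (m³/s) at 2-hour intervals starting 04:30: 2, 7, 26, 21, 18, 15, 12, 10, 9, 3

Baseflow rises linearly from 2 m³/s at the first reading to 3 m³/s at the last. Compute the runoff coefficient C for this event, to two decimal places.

C ≈ 0.65

ΣQ_DR = 98.00 m³/s; V = ΣQ_DR·Δt = 7.056 × 10^5 m³.
Runoff depth d = V / A = 15.54 mm.
C = d / P = 15.54 / 24 = 0.65.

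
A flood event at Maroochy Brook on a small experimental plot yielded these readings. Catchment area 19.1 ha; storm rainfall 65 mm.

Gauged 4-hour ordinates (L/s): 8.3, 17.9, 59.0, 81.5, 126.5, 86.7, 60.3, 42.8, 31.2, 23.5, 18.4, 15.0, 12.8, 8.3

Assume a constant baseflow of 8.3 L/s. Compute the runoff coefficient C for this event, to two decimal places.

C ≈ 0.55

ΣQ_DR = 476.0 L/s; V = ΣQ_DR·Δt = 6.854 × 10^6 L.
Runoff depth d = V / A = 35.89 mm.
C = d / P = 35.89 / 65 = 0.55.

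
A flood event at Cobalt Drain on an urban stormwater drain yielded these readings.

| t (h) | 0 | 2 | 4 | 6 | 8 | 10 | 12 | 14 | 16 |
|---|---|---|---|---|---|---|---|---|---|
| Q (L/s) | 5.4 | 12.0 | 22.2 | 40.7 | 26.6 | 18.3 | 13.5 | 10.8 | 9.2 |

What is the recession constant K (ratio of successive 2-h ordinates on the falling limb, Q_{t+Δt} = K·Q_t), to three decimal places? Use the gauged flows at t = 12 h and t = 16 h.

K ≈ 0.826

Using the recession-limb readings at t = 12 h and t = 16 h: Q falls from 13.5 to 9.2 L/s over 2 intervals.
K = (Q₂/Q₁)^(1/2) = (9.2/13.5)^(1/2) = 0.826.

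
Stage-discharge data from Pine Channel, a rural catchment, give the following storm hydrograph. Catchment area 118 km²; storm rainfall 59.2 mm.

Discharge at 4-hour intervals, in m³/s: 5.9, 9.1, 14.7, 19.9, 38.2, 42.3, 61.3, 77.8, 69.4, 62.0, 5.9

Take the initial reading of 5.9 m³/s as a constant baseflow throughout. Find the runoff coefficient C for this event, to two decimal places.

C ≈ 0.70

ΣQ_DR = 341.6 m³/s; V = ΣQ_DR·Δt = 4.919 × 10^6 m³.
Runoff depth d = V / A = 41.69 mm.
C = d / P = 41.69 / 59.2 = 0.70.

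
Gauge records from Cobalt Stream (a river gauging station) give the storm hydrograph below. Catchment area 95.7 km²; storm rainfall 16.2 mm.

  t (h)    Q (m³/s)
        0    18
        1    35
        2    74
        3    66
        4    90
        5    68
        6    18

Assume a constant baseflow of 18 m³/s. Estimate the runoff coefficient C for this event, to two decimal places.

C ≈ 0.56

ΣQ_DR = 243.0 m³/s; V = ΣQ_DR·Δt = 8.748 × 10^5 m³.
Runoff depth d = V / A = 9.141 mm.
C = d / P = 9.141 / 16.2 = 0.56.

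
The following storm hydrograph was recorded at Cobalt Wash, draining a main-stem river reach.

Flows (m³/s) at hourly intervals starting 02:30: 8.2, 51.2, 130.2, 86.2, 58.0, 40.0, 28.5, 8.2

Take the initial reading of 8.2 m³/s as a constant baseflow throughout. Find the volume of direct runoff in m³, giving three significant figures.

V ≈ 1.24 × 10^6 m³

Direct-runoff ordinates (Q − Q_b): 0.0, 43.0, 122.0, 78.0, 49.8, 31.8, 20.3, 0.0 m³/s.
ΣQ_DR = 344.9 m³/s.
With Δt = 1 h = 3600 s, V = ΣQ_DR · Δt = 344.9 × 3600 = 1.24 × 10^6 m³.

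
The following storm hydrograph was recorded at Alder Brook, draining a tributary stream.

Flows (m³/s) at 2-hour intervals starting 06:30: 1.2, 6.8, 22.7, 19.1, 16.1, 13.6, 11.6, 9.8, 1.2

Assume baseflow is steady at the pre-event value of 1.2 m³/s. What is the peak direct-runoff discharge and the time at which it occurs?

Subtracting baseflow gives direct-runoff ordinates: 0.0, 5.6, 21.5, 17.9, 14.9, 12.4, 10.4, 8.6, 0.0 m³/s.
The maximum is 21.5 m³/s, occurring at the reading for t = 10:30.

Q_p = 21.5 m³/s at t = 10:30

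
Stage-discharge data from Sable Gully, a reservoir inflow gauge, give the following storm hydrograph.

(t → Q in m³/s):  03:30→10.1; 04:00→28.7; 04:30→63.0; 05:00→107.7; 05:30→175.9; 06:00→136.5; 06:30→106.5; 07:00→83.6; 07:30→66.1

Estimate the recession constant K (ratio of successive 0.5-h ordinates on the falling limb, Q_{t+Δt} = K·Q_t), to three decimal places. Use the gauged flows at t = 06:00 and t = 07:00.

K ≈ 0.783

Using the recession-limb readings at t = 06:00 and t = 07:00: Q falls from 136.5 to 83.6 m³/s over 2 intervals.
K = (Q₂/Q₁)^(1/2) = (83.6/136.5)^(1/2) = 0.783.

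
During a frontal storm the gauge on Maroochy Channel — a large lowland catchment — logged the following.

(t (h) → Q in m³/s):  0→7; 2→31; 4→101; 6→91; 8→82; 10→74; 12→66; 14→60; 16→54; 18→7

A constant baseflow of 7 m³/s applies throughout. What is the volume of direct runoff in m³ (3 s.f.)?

V ≈ 3.62 × 10^6 m³

Direct-runoff ordinates (Q − Q_b): 0.0, 24.0, 94.0, 84.0, 75.0, 67.0, 59.0, 53.0, 47.0, 0.0 m³/s.
ΣQ_DR = 503.0 m³/s.
With Δt = 2 h = 7200 s, V = ΣQ_DR · Δt = 503.0 × 7200 = 3.62 × 10^6 m³.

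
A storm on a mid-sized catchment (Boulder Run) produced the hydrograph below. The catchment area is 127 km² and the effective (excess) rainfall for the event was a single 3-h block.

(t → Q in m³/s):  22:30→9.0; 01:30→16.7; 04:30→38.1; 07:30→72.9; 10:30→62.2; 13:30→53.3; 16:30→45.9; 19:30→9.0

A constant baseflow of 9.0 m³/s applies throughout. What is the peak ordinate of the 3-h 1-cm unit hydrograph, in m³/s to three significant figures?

Direct runoff: 0.0, 7.7, 29.1, 63.9, 53.2, 44.3, 36.9, 0.0 m³/s; ΣQ_DR = 235.1 m³/s, peak = 63.9 m³/s.
Runoff depth d = ΣQ_DR·Δt / A = 235.1 × 10800 / (127 km²) = 19.99 mm.
The 1-cm UH is the DRH scaled by (10 mm)/d, so U_p = 63.9 × 10/19.99 = 32.0 m³/s.

U_p ≈ 32.0 m³/s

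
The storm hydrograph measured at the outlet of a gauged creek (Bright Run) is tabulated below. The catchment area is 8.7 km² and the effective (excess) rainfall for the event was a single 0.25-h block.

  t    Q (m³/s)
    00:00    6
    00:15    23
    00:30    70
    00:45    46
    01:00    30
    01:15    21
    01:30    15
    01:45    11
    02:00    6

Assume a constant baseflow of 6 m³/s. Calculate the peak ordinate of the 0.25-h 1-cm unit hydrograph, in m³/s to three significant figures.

U_p ≈ 35.6 m³/s

Direct runoff: 0.0, 17.0, 64.0, 40.0, 24.0, 15.0, 9.0, 5.0, 0.0 m³/s; ΣQ_DR = 174.0 m³/s, peak = 64.0 m³/s.
Runoff depth d = ΣQ_DR·Δt / A = 174.0 × 900 / (8.7 km²) = 18.00 mm.
The 1-cm UH is the DRH scaled by (10 mm)/d, so U_p = 64.0 × 10/18.00 = 35.6 m³/s.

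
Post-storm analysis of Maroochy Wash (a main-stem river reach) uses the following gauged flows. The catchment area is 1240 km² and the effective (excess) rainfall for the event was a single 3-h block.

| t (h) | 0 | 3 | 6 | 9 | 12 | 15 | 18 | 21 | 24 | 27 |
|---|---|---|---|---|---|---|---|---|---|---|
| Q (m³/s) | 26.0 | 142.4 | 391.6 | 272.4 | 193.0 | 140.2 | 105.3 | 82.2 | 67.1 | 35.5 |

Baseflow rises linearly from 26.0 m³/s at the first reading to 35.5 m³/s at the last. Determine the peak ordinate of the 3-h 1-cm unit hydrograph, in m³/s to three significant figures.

Direct runoff: 0.00, 115.34, 363.49, 243.23, 162.78, 108.92, 72.97, 48.81, 32.66, 0.00 m³/s; ΣQ_DR = 1148 m³/s, peak = 363.49 m³/s.
Runoff depth d = ΣQ_DR·Δt / A = 1148 × 10800 / (1240 km²) = 10.00 mm.
The 1-cm UH is the DRH scaled by (10 mm)/d, so U_p = 363.49 × 10/10.00 = 363 m³/s.

U_p ≈ 363 m³/s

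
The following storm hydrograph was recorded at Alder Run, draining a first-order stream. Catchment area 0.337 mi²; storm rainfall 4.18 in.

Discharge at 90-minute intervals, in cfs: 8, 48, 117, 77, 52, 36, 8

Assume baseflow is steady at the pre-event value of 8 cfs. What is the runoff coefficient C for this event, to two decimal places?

C ≈ 0.48

ΣQ_DR = 290.0 cfs; V = ΣQ_DR·Δt = 1.566 × 10^6 ft³.
Runoff depth d = V / A = 2.000 in.
C = d / P = 2.000 / 4.18 = 0.48.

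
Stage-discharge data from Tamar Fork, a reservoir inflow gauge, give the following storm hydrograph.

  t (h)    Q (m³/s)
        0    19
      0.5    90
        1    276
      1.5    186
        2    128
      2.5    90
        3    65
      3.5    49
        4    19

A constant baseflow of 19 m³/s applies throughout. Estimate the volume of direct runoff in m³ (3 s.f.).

Direct-runoff ordinates (Q − Q_b): 0.0, 71.0, 257.0, 167.0, 109.0, 71.0, 46.0, 30.0, 0.0 m³/s.
ΣQ_DR = 751.0 m³/s.
With Δt = 0.5 h = 1800 s, V = ΣQ_DR · Δt = 751.0 × 1800 = 1.35 × 10^6 m³.

V ≈ 1.35 × 10^6 m³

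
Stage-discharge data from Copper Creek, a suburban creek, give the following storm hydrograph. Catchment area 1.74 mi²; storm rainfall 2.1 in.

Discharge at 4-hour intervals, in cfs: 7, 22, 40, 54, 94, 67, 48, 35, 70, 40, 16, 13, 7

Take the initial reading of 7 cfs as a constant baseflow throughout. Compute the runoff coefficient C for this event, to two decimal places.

ΣQ_DR = 422.0 cfs; V = ΣQ_DR·Δt = 6.077 × 10^6 ft³.
Runoff depth d = V / A = 1.503 in.
C = d / P = 1.503 / 2.1 = 0.72.

C ≈ 0.72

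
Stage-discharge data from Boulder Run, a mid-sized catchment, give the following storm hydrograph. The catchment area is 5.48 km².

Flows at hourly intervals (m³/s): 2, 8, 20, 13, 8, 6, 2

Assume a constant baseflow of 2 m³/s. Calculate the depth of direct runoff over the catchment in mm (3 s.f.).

d ≈ 29.6 mm

Direct runoff: 0.0, 6.0, 18.0, 11.0, 6.0, 4.0, 0.0 m³/s; ΣQ_DR = 45.00 m³/s.
V = ΣQ_DR · Δt = 45.00 × 3600 s = 1.620 × 10^5 m³.
Over A = 5.48 km², depth = V / A = 29.6 mm.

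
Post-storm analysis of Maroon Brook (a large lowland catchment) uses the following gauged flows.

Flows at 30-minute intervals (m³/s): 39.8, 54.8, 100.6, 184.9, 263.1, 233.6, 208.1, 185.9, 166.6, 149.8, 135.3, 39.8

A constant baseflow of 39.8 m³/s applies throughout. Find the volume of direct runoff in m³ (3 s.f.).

Direct-runoff ordinates (Q − Q_b): 0.0, 15.0, 60.8, 145.1, 223.3, 193.8, 168.3, 146.1, 126.8, 110.0, 95.5, 0.0 m³/s.
ΣQ_DR = 1285 m³/s.
With Δt = 0.5 h = 1800 s, V = ΣQ_DR · Δt = 1285 × 1800 = 2.31 × 10^6 m³.

V ≈ 2.31 × 10^6 m³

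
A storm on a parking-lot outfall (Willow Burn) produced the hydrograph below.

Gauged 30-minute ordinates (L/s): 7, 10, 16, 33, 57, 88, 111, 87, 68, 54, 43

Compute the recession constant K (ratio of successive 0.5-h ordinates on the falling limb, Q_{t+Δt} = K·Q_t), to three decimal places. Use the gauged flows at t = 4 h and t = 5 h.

Using the recession-limb readings at t = 4 h and t = 5 h: Q falls from 68 to 43 L/s over 2 intervals.
K = (Q₂/Q₁)^(1/2) = (43/68)^(1/2) = 0.795.

K ≈ 0.795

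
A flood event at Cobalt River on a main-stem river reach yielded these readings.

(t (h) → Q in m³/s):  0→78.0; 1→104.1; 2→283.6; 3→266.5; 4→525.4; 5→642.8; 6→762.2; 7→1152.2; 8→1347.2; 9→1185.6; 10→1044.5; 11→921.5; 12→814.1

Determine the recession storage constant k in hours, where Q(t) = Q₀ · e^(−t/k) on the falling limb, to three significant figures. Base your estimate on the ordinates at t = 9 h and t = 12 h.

k ≈ 7.98 h

On the falling limb, Q drops from 1185.6 to 814.1 m³/s between t = 9 h and t = 12 h (Δt = 3 h).
k = −Δt / ln(Q₂/Q₁) = −3 / ln(814.1/1185.6) = 7.98 h.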